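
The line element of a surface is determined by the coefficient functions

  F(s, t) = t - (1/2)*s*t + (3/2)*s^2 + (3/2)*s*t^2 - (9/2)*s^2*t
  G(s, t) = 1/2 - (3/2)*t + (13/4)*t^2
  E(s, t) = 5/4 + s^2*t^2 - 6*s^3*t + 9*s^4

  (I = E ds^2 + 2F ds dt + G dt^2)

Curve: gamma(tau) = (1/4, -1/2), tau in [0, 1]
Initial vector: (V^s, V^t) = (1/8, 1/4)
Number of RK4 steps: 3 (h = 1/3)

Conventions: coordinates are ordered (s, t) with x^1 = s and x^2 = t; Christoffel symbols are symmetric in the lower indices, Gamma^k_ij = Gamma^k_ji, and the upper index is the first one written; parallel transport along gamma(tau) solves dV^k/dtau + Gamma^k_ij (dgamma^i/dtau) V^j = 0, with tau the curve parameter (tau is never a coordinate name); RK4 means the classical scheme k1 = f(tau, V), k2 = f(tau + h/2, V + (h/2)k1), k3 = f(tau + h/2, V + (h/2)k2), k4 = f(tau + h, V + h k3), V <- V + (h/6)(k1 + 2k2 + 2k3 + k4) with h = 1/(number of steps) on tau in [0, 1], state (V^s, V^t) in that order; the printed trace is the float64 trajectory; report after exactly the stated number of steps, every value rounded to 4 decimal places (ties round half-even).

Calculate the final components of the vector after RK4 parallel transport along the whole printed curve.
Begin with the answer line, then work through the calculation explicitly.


Answer: V^s = 0.1250, V^t = 0.2500

gamma'(tau) = (0, 0); f(tau, V)^k = -Gamma^k_ij(gamma(tau)) gamma'^i(tau) V^j; h = 1/3; intermediate values shown to 6 dp
curve data and Christoffel symbols at the stage parameters:
  tau = 0.000000: gamma = (0.250000, -0.500000), gamma' = (0.000000, 0.000000); Gamma_sss = 0.567661, Gamma_sst = -0.058222, Gamma_stt = 0.069160, Gamma_tss = 1.280103, Gamma_tst = -0.003088, Gamma_ttt = -1.147848
  tau = 0.166667: gamma = (0.250000, -0.500000), gamma' = (0.000000, 0.000000); Gamma_sss = 0.567661, Gamma_sst = -0.058222, Gamma_stt = 0.069160, Gamma_tss = 1.280103, Gamma_tst = -0.003088, Gamma_ttt = -1.147848
  tau = 0.333333: gamma = (0.250000, -0.500000), gamma' = (0.000000, 0.000000); Gamma_sss = 0.567661, Gamma_sst = -0.058222, Gamma_stt = 0.069160, Gamma_tss = 1.280103, Gamma_tst = -0.003088, Gamma_ttt = -1.147848
  tau = 0.500000: gamma = (0.250000, -0.500000), gamma' = (0.000000, 0.000000); Gamma_sss = 0.567661, Gamma_sst = -0.058222, Gamma_stt = 0.069160, Gamma_tss = 1.280103, Gamma_tst = -0.003088, Gamma_ttt = -1.147848
  tau = 0.666667: gamma = (0.250000, -0.500000), gamma' = (0.000000, 0.000000); Gamma_sss = 0.567661, Gamma_sst = -0.058222, Gamma_stt = 0.069160, Gamma_tss = 1.280103, Gamma_tst = -0.003088, Gamma_ttt = -1.147848
  tau = 0.833333: gamma = (0.250000, -0.500000), gamma' = (0.000000, 0.000000); Gamma_sss = 0.567661, Gamma_sst = -0.058222, Gamma_stt = 0.069160, Gamma_tss = 1.280103, Gamma_tst = -0.003088, Gamma_ttt = -1.147848
  tau = 1.000000: gamma = (0.250000, -0.500000), gamma' = (0.000000, 0.000000); Gamma_sss = 0.567661, Gamma_sst = -0.058222, Gamma_stt = 0.069160, Gamma_tss = 1.280103, Gamma_tst = -0.003088, Gamma_ttt = -1.147848
step 0: V^s = 0.1250, V^t = 0.2500
step 1: k1 = (0.000000, 0.000000), k2 = (0.000000, 0.000000), k3 = (0.000000, 0.000000), k4 = (0.000000, 0.000000); V <- V + (h/6)(k1 + 2k2 + 2k3 + k4): V^s = 0.1250, V^t = 0.2500
step 2: k1 = (0.000000, 0.000000), k2 = (0.000000, 0.000000), k3 = (0.000000, 0.000000), k4 = (0.000000, 0.000000); V <- V + (h/6)(k1 + 2k2 + 2k3 + k4): V^s = 0.1250, V^t = 0.2500
step 3: k1 = (0.000000, 0.000000), k2 = (0.000000, 0.000000), k3 = (0.000000, 0.000000), k4 = (0.000000, 0.000000); V <- V + (h/6)(k1 + 2k2 + 2k3 + k4): V^s = 0.1250, V^t = 0.2500


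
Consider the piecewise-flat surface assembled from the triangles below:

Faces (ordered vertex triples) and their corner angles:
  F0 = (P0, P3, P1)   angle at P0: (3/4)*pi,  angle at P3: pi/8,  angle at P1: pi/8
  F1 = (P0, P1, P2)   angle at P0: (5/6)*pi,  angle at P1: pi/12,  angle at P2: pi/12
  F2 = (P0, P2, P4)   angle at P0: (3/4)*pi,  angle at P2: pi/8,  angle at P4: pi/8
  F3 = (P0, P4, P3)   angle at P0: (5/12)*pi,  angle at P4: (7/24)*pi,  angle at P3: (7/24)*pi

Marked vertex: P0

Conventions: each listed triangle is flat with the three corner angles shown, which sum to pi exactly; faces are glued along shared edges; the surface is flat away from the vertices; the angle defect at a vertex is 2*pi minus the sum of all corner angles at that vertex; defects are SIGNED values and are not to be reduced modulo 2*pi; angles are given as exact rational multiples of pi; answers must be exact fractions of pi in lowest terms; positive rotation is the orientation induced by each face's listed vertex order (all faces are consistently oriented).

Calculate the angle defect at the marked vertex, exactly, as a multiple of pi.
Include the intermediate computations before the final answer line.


Sum of corner angles at P0: (11/4)*pi
defect = 2*pi - (11/4)*pi

Answer: defect(P0) = (-3/4)*pi


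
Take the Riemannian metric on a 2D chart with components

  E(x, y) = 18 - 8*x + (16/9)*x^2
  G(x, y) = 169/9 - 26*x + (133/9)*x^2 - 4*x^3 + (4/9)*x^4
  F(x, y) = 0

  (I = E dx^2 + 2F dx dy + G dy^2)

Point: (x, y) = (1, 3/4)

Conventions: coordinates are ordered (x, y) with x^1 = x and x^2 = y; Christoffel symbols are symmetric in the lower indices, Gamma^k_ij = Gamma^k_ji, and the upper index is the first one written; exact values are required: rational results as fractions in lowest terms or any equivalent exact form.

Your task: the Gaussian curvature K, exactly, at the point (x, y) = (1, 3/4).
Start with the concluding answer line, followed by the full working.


Answer: K = -243/5618

E = 106/9, F = 0, G = 4, EG - F^2 = 424/9 at the point
E_x = -40/9, E_y = 0, F_x = 0, F_y = 0, G_x = -20/3, G_y = 0
E_yy = 0, F_xy = 0, G_xx = 98/9
Using the Brioschi determinant formula for K from the metric derivatives:
M1 = [[-E_yy/2 + F_xy - G_xx/2, E_x/2, F_x - E_y/2], [F_y - G_x/2, E, F], [G_y/2, F, G]] = [[-49/9, -20/9, 0], [10/3, 106/9, 0], [0, 0, 4]]; det M1 = -18376/81
M2 = [[0, E_y/2, G_x/2], [E_y/2, E, F], [G_x/2, F, G]] = [[0, 0, -10/3], [0, 106/9, 0], [-10/3, 0, 4]]; det M2 = -10600/81
det M1 - det M2 = -96; K = -96 / (424/9)^2 = -243/5618


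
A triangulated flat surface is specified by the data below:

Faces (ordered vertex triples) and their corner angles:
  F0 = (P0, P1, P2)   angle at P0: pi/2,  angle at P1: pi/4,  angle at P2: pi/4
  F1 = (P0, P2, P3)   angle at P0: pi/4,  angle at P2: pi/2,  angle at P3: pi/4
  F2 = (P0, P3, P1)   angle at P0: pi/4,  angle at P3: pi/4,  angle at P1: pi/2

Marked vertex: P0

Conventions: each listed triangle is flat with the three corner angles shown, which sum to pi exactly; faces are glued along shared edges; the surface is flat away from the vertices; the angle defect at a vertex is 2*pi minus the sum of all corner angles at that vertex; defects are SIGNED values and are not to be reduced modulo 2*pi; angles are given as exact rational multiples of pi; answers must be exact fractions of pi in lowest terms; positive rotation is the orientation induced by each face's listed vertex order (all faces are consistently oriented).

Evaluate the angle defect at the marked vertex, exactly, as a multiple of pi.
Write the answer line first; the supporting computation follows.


Answer: defect(P0) = pi

Sum of corner angles at P0: pi
defect = 2*pi - pi


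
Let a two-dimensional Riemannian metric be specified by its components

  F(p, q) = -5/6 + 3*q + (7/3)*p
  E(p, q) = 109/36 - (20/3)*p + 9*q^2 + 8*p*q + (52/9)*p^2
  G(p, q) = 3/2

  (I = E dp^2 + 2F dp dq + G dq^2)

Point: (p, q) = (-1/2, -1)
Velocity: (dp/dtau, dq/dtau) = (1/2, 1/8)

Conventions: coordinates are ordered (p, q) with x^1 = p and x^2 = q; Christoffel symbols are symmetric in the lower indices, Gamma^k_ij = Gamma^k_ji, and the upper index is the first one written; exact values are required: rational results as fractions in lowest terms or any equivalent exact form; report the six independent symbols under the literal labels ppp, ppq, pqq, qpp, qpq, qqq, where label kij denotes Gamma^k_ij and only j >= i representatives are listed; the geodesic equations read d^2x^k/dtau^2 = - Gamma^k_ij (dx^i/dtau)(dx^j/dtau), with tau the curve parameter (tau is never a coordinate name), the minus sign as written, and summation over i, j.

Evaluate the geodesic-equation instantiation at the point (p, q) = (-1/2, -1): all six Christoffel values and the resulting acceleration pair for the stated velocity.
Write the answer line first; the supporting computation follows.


Answer: Gamma_ppp = 1232/149, Gamma_ppq = -396/149, Gamma_pqq = 108/149, Gamma_qpp = 48880/1341, Gamma_qpq = -1320/149, Gamma_qqq = 360/149; accelerations (d^2p/dtau^2, d^2q/dtau^2) = (-4163/2384, -86285/10728)

E = 749/36, F = -5, G = 3/2 at the point
E_p = -184/9, E_q = -22, F_p = 7/3, F_q = 3, G_p = 0, G_q = 0
EG - F^2 = 149/24;  g^inv = (24/149) * [[3/2, 5], [5, 749/36]]
first-kind symbols [ij,l] = (1/2)(d_i g_jl + d_j g_il - d_l g_ij): [pp,p] = E_p/2 = -92/9, [pp,q] = F_p - E_q/2 = 40/3, [pq,p] = E_q/2 = -11, [pq,q] = G_p/2 = 0, [qq,p] = F_q - G_p/2 = 3, [qq,q] = G_q/2 = 0
Gamma^p_ij = (G*[ij,p] - F*[ij,q])/(EG - F^2), Gamma^q_ij = (E*[ij,q] - F*[ij,p])/(EG - F^2)
Gamma_ppp = 1232/149, Gamma_ppq = -396/149, Gamma_pqq = 108/149, Gamma_qpp = 48880/1341, Gamma_qpq = -1320/149, Gamma_qqq = 360/149
d^2p/dtau^2 = -(Gamma_ppp*(1/2)^2 + 2*Gamma_ppq*(1/2)*(1/8) + Gamma_pqq*(1/8)^2) = -4163/2384
d^2q/dtau^2 = -(Gamma_qpp*(1/2)^2 + 2*Gamma_qpq*(1/2)*(1/8) + Gamma_qqq*(1/8)^2) = -86285/10728


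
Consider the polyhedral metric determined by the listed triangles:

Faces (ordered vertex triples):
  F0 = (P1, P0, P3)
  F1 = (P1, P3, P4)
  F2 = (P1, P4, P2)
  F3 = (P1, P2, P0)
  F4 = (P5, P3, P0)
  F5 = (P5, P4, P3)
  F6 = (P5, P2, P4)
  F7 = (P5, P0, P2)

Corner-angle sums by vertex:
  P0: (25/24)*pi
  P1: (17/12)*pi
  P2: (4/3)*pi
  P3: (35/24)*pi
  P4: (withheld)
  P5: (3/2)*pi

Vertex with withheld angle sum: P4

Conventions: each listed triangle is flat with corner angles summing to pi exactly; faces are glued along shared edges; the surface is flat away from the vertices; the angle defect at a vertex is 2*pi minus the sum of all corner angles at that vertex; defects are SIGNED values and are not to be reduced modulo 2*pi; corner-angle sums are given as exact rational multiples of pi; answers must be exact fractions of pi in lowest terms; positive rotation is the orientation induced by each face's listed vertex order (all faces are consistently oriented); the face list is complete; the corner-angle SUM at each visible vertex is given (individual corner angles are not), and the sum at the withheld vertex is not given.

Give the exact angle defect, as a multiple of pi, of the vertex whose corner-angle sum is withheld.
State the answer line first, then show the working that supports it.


Answer: defect(P4) = (3/4)*pi

V = 6, E = 12, F = 8; chi = V - E + F = 2
Gauss-Bonnet: total defect = 2*pi*chi = 4*pi; visible defects sum to (13/4)*pi


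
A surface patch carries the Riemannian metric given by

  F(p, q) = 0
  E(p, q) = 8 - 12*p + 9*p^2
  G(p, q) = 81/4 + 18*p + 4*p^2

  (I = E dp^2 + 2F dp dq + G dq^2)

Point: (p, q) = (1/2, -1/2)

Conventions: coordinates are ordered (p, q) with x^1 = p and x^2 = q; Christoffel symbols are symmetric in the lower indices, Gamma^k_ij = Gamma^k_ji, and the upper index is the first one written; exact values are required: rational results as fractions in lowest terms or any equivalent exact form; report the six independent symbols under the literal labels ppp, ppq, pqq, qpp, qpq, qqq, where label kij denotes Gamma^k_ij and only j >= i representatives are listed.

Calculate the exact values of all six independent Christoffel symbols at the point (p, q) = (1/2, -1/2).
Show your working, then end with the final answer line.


E = 17/4, F = 0, G = 121/4 at the point
E_p = -3, E_q = 0, F_p = 0, F_q = 0, G_p = 22, G_q = 0
EG - F^2 = 2057/16;  g^inv = (16/2057) * [[121/4, 0], [0, 17/4]]
first-kind symbols [ij,l] = (1/2)(d_i g_jl + d_j g_il - d_l g_ij): [pp,p] = E_p/2 = -3/2, [pp,q] = F_p - E_q/2 = 0, [pq,p] = E_q/2 = 0, [pq,q] = G_p/2 = 11, [qq,p] = F_q - G_p/2 = -11, [qq,q] = G_q/2 = 0
Gamma^p_ij = (G*[ij,p] - F*[ij,q])/(EG - F^2), Gamma^q_ij = (E*[ij,q] - F*[ij,p])/(EG - F^2)

Answer: Gamma_ppp = -6/17, Gamma_ppq = 0, Gamma_pqq = -44/17, Gamma_qpp = 0, Gamma_qpq = 4/11, Gamma_qqq = 0


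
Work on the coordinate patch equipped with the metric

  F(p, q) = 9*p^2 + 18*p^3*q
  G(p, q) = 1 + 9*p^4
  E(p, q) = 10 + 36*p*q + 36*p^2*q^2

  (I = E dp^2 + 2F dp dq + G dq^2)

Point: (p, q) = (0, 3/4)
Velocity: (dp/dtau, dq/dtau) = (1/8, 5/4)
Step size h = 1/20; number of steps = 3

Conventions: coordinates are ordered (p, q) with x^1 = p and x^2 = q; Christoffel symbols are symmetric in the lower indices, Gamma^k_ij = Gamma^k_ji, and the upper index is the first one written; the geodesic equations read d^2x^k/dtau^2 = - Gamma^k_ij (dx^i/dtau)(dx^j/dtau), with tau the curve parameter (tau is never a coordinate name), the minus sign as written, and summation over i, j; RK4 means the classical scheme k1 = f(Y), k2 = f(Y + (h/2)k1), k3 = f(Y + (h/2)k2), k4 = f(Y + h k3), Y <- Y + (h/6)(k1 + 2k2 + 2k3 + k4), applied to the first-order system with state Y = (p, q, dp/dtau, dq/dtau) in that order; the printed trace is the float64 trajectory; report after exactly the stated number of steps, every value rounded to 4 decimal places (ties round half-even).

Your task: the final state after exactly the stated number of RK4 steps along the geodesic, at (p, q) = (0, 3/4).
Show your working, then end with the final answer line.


f(Y) = (dp/dtau, dq/dtau, -Gamma^p_ij Y'^i Y'^j, -Gamma^q_ij Y'^i Y'^j) with the Gammas evaluated at the stage position; h = 0.050000; intermediate values shown to 6 dp
step 0: p = 0.0000, q = 0.7500, dp/dtau = 0.1250, dq/dtau = 1.2500
step 1:
  k1: at (p, q) = (0.000000, 0.750000), (dp/dtau, dq/dtau) = (0.125000, 1.250000); Gamma_ppp = 1.350000, Gamma_ppq = 0.000000, Gamma_pqq = 0.000000, Gamma_qpp = 0.000000, Gamma_qpq = 0.000000, Gamma_qqq = 0.000000; k1 = (0.125000, 1.250000, -0.021094, 0.000000)
  k2: at (p, q) = (0.003125, 0.781250), (dp/dtau, dq/dtau) = (0.124473, 1.250000); Gamma_ppp = 1.400775, Gamma_ppq = 0.005603, Gamma_pqq = 0.000000, Gamma_qpp = 0.000014, Gamma_qpq = 0.000000, Gamma_qqq = 0.000000; k2 = (0.124473, 1.250000, -0.023446, 0.000000)
  k3: at (p, q) = (0.003112, 0.781250), (dp/dtau, dq/dtau) = (0.124414, 1.250000); Gamma_ppp = 1.400798, Gamma_ppq = 0.005580, Gamma_pqq = 0.000000, Gamma_qpp = 0.000013, Gamma_qpq = 0.000000, Gamma_qqq = 0.000000; k3 = (0.124414, 1.250000, -0.023418, 0.000000)
  k4: at (p, q) = (0.006221, 0.812500), (dp/dtau, dq/dtau) = (0.123829, 1.250000); Gamma_ppp = 1.450753, Gamma_ppq = 0.011107, Gamma_pqq = 0.000000, Gamma_qpp = 0.000056, Gamma_qpq = 0.000000, Gamma_qqq = 0.000000; k4 = (0.123829, 1.250000, -0.025684, -0.000001)
  Y <- Y + (h/6)(k1 + 2k2 + 2k3 + k4): p = 0.0062, q = 0.8125, dp/dtau = 0.1238, dq/dtau = 1.2500
step 2:
  k1: at (p, q) = (0.006222, 0.812500), (dp/dtau, dq/dtau) = (0.123829, 1.250000); Gamma_ppp = 1.450751, Gamma_ppq = 0.011109, Gamma_pqq = 0.000000, Gamma_qpp = 0.000056, Gamma_qpq = 0.000000, Gamma_qqq = 0.000000; k1 = (0.123829, 1.250000, -0.025684, -0.000001)
  k2: at (p, q) = (0.009317, 0.843750), (dp/dtau, dq/dtau) = (0.123187, 1.250000); Gamma_ppp = 1.499848, Gamma_ppq = 0.016563, Gamma_pqq = 0.000000, Gamma_qpp = 0.000128, Gamma_qpq = 0.000001, Gamma_qqq = 0.000000; k2 = (0.123187, 1.250000, -0.027861, -0.000002)
  k3: at (p, q) = (0.009301, 0.843750), (dp/dtau, dq/dtau) = (0.123133, 1.250000); Gamma_ppp = 1.499880, Gamma_ppq = 0.016534, Gamma_pqq = 0.000000, Gamma_qpp = 0.000128, Gamma_qpq = 0.000001, Gamma_qqq = 0.000000; k3 = (0.123133, 1.250000, -0.027830, -0.000002)
  k4: at (p, q) = (0.012378, 0.875000), (dp/dtau, dq/dtau) = (0.122438, 1.250000); Gamma_ppp = 1.548101, Gamma_ppq = 0.021900, Gamma_pqq = 0.000000, Gamma_qpp = 0.000232, Gamma_qpq = 0.000003, Gamma_qqq = 0.000000; k4 = (0.122438, 1.250000, -0.029911, -0.000004)
  Y <- Y + (h/6)(k1 + 2k2 + 2k3 + k4): p = 0.0124, q = 0.8750, dp/dtau = 0.1224, dq/dtau = 1.2500
step 3:
  k1: at (p, q) = (0.012379, 0.875000), (dp/dtau, dq/dtau) = (0.122438, 1.250000); Gamma_ppp = 1.548099, Gamma_ppq = 0.021902, Gamma_pqq = 0.000000, Gamma_qpp = 0.000232, Gamma_qpq = 0.000003, Gamma_qqq = 0.000000; k1 = (0.122438, 1.250000, -0.029912, -0.000004)
  k2: at (p, q) = (0.015440, 0.906250), (dp/dtau, dq/dtau) = (0.121690, 1.250000); Gamma_ppp = 1.595410, Gamma_ppq = 0.027182, Gamma_pqq = 0.000000, Gamma_qpp = 0.000370, Gamma_qpq = 0.000006, Gamma_qqq = 0.000000; k2 = (0.121690, 1.250000, -0.031895, -0.000007)
  k3: at (p, q) = (0.015421, 0.906250), (dp/dtau, dq/dtau) = (0.121640, 1.250000); Gamma_ppp = 1.595452, Gamma_ppq = 0.027150, Gamma_pqq = 0.000000, Gamma_qpp = 0.000369, Gamma_qpq = 0.000006, Gamma_qqq = 0.000000; k3 = (0.121640, 1.250000, -0.031863, -0.000007)
  k4: at (p, q) = (0.018461, 0.937500), (dp/dtau, dq/dtau) = (0.120844, 1.249999); Gamma_ppp = 1.641844, Gamma_ppq = 0.032331, Gamma_pqq = 0.000000, Gamma_qpp = 0.000541, Gamma_qpq = 0.000011, Gamma_qqq = 0.000000; k4 = (0.120844, 1.249999, -0.033744, -0.000011)
  Y <- Y + (h/6)(k1 + 2k2 + 2k3 + k4): p = 0.0185, q = 0.9375, dp/dtau = 0.1208, dq/dtau = 1.2500

Answer: p = 0.0185, q = 0.9375, dp/dtau = 0.1208, dq/dtau = 1.2500


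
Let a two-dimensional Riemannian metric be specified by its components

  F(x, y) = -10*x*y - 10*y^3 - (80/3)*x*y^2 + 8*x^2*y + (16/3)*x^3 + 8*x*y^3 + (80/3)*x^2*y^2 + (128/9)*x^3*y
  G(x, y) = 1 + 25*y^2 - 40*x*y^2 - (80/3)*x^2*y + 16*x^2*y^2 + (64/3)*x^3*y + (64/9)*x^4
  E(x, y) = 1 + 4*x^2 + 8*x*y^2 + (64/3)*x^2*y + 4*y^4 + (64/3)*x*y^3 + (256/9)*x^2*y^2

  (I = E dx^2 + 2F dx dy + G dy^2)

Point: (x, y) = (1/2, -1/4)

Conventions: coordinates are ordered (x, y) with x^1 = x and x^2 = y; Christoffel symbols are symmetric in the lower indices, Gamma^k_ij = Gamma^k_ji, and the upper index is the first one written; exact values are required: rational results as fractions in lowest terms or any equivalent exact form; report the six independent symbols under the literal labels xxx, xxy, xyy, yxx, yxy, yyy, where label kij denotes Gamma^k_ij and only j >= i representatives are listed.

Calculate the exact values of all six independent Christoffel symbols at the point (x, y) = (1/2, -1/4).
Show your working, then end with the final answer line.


E = 697/576, F = 187/288, G = 433/144 at the point
E_x = 11/18, E_y = 55/36, F_x = 41/24, F_y = 71/72, G_x = 85/18, G_y = -17/2
EG - F^2 = 1853/576;  g^inv = (576/1853) * [[433/144, -187/288], [-187/288, 697/576]]
first-kind symbols [ij,l] = (1/2)(d_i g_jl + d_j g_il - d_l g_ij): [xx,x] = E_x/2 = 11/36, [xx,y] = F_x - E_y/2 = 17/18, [xy,x] = E_y/2 = 55/72, [xy,y] = G_x/2 = 85/36, [yy,x] = F_y - G_x/2 = -11/8, [yy,y] = G_y/2 = -17/4
Gamma^x_ij = (G*[ij,x] - F*[ij,y])/(EG - F^2), Gamma^y_ij = (E*[ij,y] - F*[ij,x])/(EG - F^2)

Answer: Gamma_xxx = 176/1853, Gamma_xxy = 440/1853, Gamma_xyy = -792/1853, Gamma_yxx = 32/109, Gamma_yxy = 80/109, Gamma_yyy = -144/109


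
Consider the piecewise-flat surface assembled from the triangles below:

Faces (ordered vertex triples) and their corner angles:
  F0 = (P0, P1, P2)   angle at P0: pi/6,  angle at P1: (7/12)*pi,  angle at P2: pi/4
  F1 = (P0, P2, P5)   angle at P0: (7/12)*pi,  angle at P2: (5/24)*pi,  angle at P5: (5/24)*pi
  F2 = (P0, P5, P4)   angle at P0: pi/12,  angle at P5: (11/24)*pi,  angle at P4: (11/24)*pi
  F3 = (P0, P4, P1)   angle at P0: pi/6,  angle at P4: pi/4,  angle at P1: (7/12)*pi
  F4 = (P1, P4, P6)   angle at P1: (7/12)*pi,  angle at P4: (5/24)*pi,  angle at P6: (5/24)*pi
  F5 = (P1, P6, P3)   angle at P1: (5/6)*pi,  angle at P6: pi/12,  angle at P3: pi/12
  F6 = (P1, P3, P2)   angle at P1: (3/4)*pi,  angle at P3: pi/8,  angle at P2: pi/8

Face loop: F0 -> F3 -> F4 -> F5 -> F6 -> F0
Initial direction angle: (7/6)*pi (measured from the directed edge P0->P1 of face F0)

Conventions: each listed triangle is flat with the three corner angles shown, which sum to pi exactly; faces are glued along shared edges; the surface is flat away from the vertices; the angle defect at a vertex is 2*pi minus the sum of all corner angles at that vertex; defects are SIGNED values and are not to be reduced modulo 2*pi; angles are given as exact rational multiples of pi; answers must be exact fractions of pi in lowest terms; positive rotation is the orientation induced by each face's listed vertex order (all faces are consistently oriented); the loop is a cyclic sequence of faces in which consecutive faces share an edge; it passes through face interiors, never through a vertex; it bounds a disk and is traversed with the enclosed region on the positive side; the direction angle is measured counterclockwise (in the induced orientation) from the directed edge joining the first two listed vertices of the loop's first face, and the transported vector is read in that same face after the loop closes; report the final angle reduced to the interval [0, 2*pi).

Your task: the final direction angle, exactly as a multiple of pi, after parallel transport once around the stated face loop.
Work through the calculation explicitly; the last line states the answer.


enclosed vertex P1: corner angles sum to (10/3)*pi, defect = 2*pi - (10/3)*pi = (-4/3)*pi
adding the enclosed defects to the starting angle (mod 2*pi, induced orientation) gives the holonomy
final angle = (7/6)*pi - (4/3)*pi = (11/6)*pi (mod 2*pi)

Answer: final direction angle = (11/6)*pi


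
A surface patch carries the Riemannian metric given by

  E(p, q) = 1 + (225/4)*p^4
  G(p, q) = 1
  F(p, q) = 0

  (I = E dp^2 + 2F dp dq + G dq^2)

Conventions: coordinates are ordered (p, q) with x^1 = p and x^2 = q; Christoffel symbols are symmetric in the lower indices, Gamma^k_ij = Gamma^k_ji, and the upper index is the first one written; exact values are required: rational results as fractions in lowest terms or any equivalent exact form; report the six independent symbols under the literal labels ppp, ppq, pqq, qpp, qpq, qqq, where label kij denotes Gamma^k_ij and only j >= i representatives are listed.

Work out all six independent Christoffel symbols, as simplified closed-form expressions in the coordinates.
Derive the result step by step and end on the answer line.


E = 1 + (225/4)*p^4; F = 0; G = 1
Gamma^k_ij = (1/2) g^{kl} (d_i g_jl + d_j g_il - d_l g_ij), with g^inv = (1/(EG-F^2)) [[G, -F], [-F, E]]
first partials: E_p = 225*p^3, E_q = 0, F_p = 0, F_q = 0, G_p = 0, G_q = 0
D = EG - F^2 = 1 + (225/4)*p^4
expanded: Gamma^p_pp = (G E_p - 2F F_p + F E_q)/(2D), Gamma^p_pq = (G E_q - F G_p)/(2D), Gamma^p_qq = (2G F_q - G G_p - F G_q)/(2D), Gamma^q_pp = (2E F_p - E E_q - F E_p)/(2D), Gamma^q_pq = (E G_p - F E_q)/(2D), Gamma^q_qq = (E G_q - 2F F_q + F G_p)/(2D); substitute and cancel common factors

Answer: Gamma_ppp = 450*p^3/(225*p^4 + 4), Gamma_ppq = 0, Gamma_pqq = 0, Gamma_qpp = 0, Gamma_qpq = 0, Gamma_qqq = 0


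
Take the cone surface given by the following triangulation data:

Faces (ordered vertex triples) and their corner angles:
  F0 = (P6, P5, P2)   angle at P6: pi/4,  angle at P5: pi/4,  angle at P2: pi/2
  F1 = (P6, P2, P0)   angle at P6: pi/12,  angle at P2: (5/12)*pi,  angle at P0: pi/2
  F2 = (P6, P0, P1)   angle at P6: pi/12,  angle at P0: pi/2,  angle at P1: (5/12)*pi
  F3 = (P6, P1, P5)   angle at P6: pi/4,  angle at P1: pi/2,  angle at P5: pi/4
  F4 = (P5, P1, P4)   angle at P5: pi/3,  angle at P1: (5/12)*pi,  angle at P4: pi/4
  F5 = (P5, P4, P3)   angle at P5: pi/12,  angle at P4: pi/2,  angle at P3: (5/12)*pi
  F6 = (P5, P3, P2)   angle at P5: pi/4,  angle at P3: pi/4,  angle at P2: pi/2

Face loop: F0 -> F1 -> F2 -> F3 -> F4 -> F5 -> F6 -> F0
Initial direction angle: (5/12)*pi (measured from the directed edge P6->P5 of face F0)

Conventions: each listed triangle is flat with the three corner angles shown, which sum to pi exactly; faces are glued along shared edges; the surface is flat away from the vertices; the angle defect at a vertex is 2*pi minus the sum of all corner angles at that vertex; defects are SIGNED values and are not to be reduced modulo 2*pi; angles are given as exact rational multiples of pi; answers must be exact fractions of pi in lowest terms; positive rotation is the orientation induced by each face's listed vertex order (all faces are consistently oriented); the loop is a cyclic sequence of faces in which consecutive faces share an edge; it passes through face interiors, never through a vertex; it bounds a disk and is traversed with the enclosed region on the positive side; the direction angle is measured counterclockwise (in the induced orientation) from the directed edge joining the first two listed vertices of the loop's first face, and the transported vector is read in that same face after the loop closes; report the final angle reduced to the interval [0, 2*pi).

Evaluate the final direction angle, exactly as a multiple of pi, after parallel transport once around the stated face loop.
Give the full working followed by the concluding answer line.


enclosed vertex P5: corner angles sum to (7/6)*pi, defect = 2*pi - (7/6)*pi = (5/6)*pi
enclosed vertex P6: corner angles sum to (2/3)*pi, defect = 2*pi - (2/3)*pi = (4/3)*pi
by Gauss-Bonnet the loop rotates the vector by the enclosed defect sum (positive orientation, mod 2*pi)
final angle = (5/12)*pi + (13/6)*pi = (7/12)*pi (mod 2*pi)

Answer: final direction angle = (7/12)*pi


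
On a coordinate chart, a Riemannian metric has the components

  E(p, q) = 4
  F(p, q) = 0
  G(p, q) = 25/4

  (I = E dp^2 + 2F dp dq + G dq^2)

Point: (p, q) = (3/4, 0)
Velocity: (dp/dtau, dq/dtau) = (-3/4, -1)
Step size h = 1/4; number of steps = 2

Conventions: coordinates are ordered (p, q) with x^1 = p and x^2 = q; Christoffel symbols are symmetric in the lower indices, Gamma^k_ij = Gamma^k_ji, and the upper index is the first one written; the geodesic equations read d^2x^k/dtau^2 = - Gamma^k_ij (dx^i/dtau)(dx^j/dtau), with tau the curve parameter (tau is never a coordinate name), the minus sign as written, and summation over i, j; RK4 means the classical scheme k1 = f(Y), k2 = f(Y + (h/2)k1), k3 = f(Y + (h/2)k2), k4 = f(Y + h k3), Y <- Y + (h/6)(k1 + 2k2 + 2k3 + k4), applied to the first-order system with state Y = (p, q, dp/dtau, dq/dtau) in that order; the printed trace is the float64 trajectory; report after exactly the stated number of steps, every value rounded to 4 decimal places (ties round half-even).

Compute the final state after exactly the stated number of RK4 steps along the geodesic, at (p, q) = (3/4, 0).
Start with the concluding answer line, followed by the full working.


Answer: p = 0.3750, q = -0.5000, dp/dtau = -0.7500, dq/dtau = -1.0000

f(Y) = (dp/dtau, dq/dtau, -Gamma^p_ij Y'^i Y'^j, -Gamma^q_ij Y'^i Y'^j) with the Gammas evaluated at the stage position; h = 0.250000; intermediate values shown to 6 dp
step 0: p = 0.7500, q = 0.0000, dp/dtau = -0.7500, dq/dtau = -1.0000
step 1:
  k1: at (p, q) = (0.750000, 0.000000), (dp/dtau, dq/dtau) = (-0.750000, -1.000000); Gamma_ppp = 0.000000, Gamma_ppq = 0.000000, Gamma_pqq = 0.000000, Gamma_qpp = 0.000000, Gamma_qpq = 0.000000, Gamma_qqq = 0.000000; k1 = (-0.750000, -1.000000, 0.000000, 0.000000)
  k2: at (p, q) = (0.656250, -0.125000), (dp/dtau, dq/dtau) = (-0.750000, -1.000000); Gamma_ppp = 0.000000, Gamma_ppq = 0.000000, Gamma_pqq = 0.000000, Gamma_qpp = 0.000000, Gamma_qpq = 0.000000, Gamma_qqq = 0.000000; k2 = (-0.750000, -1.000000, 0.000000, 0.000000)
  k3: at (p, q) = (0.656250, -0.125000), (dp/dtau, dq/dtau) = (-0.750000, -1.000000); Gamma_ppp = 0.000000, Gamma_ppq = 0.000000, Gamma_pqq = 0.000000, Gamma_qpp = 0.000000, Gamma_qpq = 0.000000, Gamma_qqq = 0.000000; k3 = (-0.750000, -1.000000, 0.000000, 0.000000)
  k4: at (p, q) = (0.562500, -0.250000), (dp/dtau, dq/dtau) = (-0.750000, -1.000000); Gamma_ppp = 0.000000, Gamma_ppq = 0.000000, Gamma_pqq = 0.000000, Gamma_qpp = 0.000000, Gamma_qpq = 0.000000, Gamma_qqq = 0.000000; k4 = (-0.750000, -1.000000, 0.000000, 0.000000)
  Y <- Y + (h/6)(k1 + 2k2 + 2k3 + k4): p = 0.5625, q = -0.2500, dp/dtau = -0.7500, dq/dtau = -1.0000
step 2:
  k1: at (p, q) = (0.562500, -0.250000), (dp/dtau, dq/dtau) = (-0.750000, -1.000000); Gamma_ppp = 0.000000, Gamma_ppq = 0.000000, Gamma_pqq = 0.000000, Gamma_qpp = 0.000000, Gamma_qpq = 0.000000, Gamma_qqq = 0.000000; k1 = (-0.750000, -1.000000, 0.000000, 0.000000)
  k2: at (p, q) = (0.468750, -0.375000), (dp/dtau, dq/dtau) = (-0.750000, -1.000000); Gamma_ppp = 0.000000, Gamma_ppq = 0.000000, Gamma_pqq = 0.000000, Gamma_qpp = 0.000000, Gamma_qpq = 0.000000, Gamma_qqq = 0.000000; k2 = (-0.750000, -1.000000, 0.000000, 0.000000)
  k3: at (p, q) = (0.468750, -0.375000), (dp/dtau, dq/dtau) = (-0.750000, -1.000000); Gamma_ppp = 0.000000, Gamma_ppq = 0.000000, Gamma_pqq = 0.000000, Gamma_qpp = 0.000000, Gamma_qpq = 0.000000, Gamma_qqq = 0.000000; k3 = (-0.750000, -1.000000, 0.000000, 0.000000)
  k4: at (p, q) = (0.375000, -0.500000), (dp/dtau, dq/dtau) = (-0.750000, -1.000000); Gamma_ppp = 0.000000, Gamma_ppq = 0.000000, Gamma_pqq = 0.000000, Gamma_qpp = 0.000000, Gamma_qpq = 0.000000, Gamma_qqq = 0.000000; k4 = (-0.750000, -1.000000, 0.000000, 0.000000)
  Y <- Y + (h/6)(k1 + 2k2 + 2k3 + k4): p = 0.3750, q = -0.5000, dp/dtau = -0.7500, dq/dtau = -1.0000


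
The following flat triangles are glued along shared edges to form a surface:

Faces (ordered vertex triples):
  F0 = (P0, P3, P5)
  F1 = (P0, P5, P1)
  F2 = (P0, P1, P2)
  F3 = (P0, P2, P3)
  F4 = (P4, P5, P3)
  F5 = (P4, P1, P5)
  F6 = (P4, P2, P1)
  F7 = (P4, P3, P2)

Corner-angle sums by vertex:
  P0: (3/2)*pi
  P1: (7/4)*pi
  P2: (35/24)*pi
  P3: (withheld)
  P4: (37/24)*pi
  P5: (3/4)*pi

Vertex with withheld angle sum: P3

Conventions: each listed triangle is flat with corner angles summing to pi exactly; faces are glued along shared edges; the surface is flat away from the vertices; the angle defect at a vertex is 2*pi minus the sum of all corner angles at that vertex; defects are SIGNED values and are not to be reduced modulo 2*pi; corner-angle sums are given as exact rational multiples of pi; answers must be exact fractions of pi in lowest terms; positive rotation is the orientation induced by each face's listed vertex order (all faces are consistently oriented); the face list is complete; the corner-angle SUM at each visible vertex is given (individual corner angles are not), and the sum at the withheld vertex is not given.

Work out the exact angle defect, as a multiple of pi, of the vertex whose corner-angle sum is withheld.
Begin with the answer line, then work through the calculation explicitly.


Answer: defect(P3) = pi

V = 6, E = 12, F = 8; chi = V - E + F = 2
Gauss-Bonnet: total defect = 2*pi*chi = 4*pi; visible defects sum to 3*pi


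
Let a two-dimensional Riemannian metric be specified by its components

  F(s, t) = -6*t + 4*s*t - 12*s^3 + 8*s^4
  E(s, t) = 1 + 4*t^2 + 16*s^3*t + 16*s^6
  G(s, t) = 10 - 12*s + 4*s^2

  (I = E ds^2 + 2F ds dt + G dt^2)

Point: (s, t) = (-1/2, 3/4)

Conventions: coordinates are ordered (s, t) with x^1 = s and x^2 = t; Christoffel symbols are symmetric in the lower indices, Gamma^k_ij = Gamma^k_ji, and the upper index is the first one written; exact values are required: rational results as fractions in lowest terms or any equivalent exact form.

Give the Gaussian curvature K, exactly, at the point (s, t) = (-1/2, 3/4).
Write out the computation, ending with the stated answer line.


E = 2, F = -4, G = 17, EG - F^2 = 18 at the point
E_s = 6, E_t = 4, F_s = -10, F_t = -8, G_s = -16, G_t = 0
E_tt = 8, F_st = 4, G_ss = 8
Using the Brioschi determinant formula for K from the metric derivatives:
M1 = [[-E_tt/2 + F_st - G_ss/2, E_s/2, F_s - E_t/2], [F_t - G_s/2, E, F], [G_t/2, F, G]] = [[-4, 3, -12], [0, 2, -4], [0, -4, 17]]; det M1 = -72
M2 = [[0, E_t/2, G_s/2], [E_t/2, E, F], [G_s/2, F, G]] = [[0, 2, -8], [2, 2, -4], [-8, -4, 17]]; det M2 = -68
det M1 - det M2 = -4; K = -4 / (18)^2 = -1/81

Answer: K = -1/81


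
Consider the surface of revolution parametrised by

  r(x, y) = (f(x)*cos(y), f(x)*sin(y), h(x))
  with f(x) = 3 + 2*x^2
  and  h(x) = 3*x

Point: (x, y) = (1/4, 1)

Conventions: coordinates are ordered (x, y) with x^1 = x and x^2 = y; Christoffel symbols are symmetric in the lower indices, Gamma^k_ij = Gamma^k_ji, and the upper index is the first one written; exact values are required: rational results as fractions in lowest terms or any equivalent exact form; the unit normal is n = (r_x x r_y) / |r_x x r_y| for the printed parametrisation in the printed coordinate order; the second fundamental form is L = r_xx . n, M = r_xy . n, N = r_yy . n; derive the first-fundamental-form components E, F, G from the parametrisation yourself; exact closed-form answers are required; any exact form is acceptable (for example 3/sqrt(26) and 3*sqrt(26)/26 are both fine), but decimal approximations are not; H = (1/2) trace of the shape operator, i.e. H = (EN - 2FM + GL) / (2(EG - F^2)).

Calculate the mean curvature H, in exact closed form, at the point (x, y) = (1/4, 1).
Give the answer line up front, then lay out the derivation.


Answer: H = -3*sqrt(10)/250

f = 25/8, f' = 1, f'' = 4, h' = 3, h'' = 0
E = 10, F = 0, G = 625/64; answer radicand W^2 = 10
unnormalised second-form numerators: l = -12, m = 0, n = 75/8; L = l/sqrt(10), and similarly M = m/sqrt(W^2), N = n/sqrt(W^2)
H = (E*n - 2*F*m + G*l) / (2*(EG - F^2)*sqrt(W^2)); E*n - 2*F*m + G*l = -375/16, EG - F^2 = 3125/32, so H = (-3/25)/sqrt(10)


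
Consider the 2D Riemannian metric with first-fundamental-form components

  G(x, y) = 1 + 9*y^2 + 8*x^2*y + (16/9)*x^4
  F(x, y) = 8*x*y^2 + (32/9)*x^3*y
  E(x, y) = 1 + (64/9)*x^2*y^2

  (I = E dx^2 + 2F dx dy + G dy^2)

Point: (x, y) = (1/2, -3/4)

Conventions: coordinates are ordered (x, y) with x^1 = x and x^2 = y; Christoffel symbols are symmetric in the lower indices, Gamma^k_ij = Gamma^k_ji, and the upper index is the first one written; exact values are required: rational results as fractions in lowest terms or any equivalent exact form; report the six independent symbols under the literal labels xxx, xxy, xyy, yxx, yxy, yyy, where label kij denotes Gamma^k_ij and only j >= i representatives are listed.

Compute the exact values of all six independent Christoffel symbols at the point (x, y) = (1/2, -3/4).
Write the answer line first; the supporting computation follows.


Answer: Gamma_xxx = 288/817, Gamma_xxy = -192/817, Gamma_xyy = -432/817, Gamma_yxx = 552/817, Gamma_yxy = -368/817, Gamma_yyy = -828/817

E = 2, F = 23/12, G = 673/144 at the point
E_x = 4, E_y = -8/3, F_x = 5/2, F_y = -50/9, G_x = -46/9, G_y = -23/2
EG - F^2 = 817/144;  g^inv = (144/817) * [[673/144, -23/12], [-23/12, 2]]
first-kind symbols [ij,l] = (1/2)(d_i g_jl + d_j g_il - d_l g_ij): [xx,x] = E_x/2 = 2, [xx,y] = F_x - E_y/2 = 23/6, [xy,x] = E_y/2 = -4/3, [xy,y] = G_x/2 = -23/9, [yy,x] = F_y - G_x/2 = -3, [yy,y] = G_y/2 = -23/4
Gamma^x_ij = (G*[ij,x] - F*[ij,y])/(EG - F^2), Gamma^y_ij = (E*[ij,y] - F*[ij,x])/(EG - F^2)


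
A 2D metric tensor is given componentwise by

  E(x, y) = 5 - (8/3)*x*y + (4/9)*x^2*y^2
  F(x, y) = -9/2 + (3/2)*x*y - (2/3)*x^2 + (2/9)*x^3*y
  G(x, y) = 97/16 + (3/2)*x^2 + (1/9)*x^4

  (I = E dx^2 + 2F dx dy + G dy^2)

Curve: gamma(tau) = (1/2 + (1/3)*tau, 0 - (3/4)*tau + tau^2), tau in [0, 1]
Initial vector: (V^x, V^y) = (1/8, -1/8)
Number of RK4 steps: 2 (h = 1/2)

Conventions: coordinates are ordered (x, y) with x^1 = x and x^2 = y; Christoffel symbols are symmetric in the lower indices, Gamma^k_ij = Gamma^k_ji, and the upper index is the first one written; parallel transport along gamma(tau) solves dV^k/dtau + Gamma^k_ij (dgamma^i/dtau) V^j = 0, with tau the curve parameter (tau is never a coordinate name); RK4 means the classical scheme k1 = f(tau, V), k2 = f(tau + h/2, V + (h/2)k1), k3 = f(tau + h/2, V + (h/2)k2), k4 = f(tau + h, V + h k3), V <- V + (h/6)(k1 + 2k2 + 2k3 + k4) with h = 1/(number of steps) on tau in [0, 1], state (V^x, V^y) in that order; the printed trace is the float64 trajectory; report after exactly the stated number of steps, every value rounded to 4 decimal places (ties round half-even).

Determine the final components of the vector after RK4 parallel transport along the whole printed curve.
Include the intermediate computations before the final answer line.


gamma'(tau) = (1/3, -3/4 + 2*tau); f(tau, V)^k = -Gamma^k_ij(gamma(tau)) gamma'^i(tau) V^j; h = 1/2; intermediate values shown to 6 dp
curve data and Christoffel symbols at the stage parameters:
  tau = 0.000000: gamma = (0.500000, 0.000000), gamma' = (0.333333, -0.750000); Gamma_xxx = 0.000000, Gamma_xxy = -0.063830, Gamma_xyy = 0.000000, Gamma_yxx = 0.000000, Gamma_yxy = 0.074468, Gamma_yyy = 0.000000
  tau = 0.250000: gamma = (0.583333, -0.125000), gamma' = (0.333333, -0.250000); Gamma_xxx = 0.015833, Gamma_xxy = -0.073886, Gamma_xyy = 0.000000, Gamma_yxx = -0.018266, Gamma_yxy = 0.085240, Gamma_yyy = 0.000000
  tau = 0.500000: gamma = (0.666667, -0.125000), gamma' = (0.333333, 0.250000); Gamma_xxx = 0.015606, Gamma_xxy = -0.083231, Gamma_xyy = 0.000000, Gamma_yxx = -0.018207, Gamma_yxy = 0.097103, Gamma_yyy = 0.000000
  tau = 0.750000: gamma = (0.750000, 0.000000), gamma' = (0.333333, 0.750000); Gamma_xxx = 0.000000, Gamma_xxy = -0.091396, Gamma_xyy = 0.000000, Gamma_yxx = 0.000000, Gamma_yxy = 0.111389, Gamma_yyy = 0.000000
  tau = 1.000000: gamma = (0.833333, 0.250000), gamma' = (0.333333, 1.250000); Gamma_xxx = -0.029204, Gamma_xxy = -0.097345, Gamma_xyy = 0.000000, Gamma_yxx = 0.038938, Gamma_yxy = 0.129794, Gamma_yyy = 0.000000
step 0: V^x = 0.1250, V^y = -0.1250
step 1: k1 = (-0.008644, 0.010084), k2 = (-0.005934, 0.006846), k3 = (-0.005970, 0.006887), k4 = (-0.001468, 0.001713); V <- V + (h/6)(k1 + 2k2 + 2k3 + k4): V^x = 0.1222, V^y = -0.1217
step 2: k1 = (-0.001471, 0.001716), k2 = (0.004654, -0.005672), k3 = (0.004703, -0.005731), k4 = (0.012322, -0.016429); V <- V + (h/6)(k1 + 2k2 + 2k3 + k4): V^x = 0.1246, V^y = -0.1249

Answer: V^x = 0.1246, V^y = -0.1249


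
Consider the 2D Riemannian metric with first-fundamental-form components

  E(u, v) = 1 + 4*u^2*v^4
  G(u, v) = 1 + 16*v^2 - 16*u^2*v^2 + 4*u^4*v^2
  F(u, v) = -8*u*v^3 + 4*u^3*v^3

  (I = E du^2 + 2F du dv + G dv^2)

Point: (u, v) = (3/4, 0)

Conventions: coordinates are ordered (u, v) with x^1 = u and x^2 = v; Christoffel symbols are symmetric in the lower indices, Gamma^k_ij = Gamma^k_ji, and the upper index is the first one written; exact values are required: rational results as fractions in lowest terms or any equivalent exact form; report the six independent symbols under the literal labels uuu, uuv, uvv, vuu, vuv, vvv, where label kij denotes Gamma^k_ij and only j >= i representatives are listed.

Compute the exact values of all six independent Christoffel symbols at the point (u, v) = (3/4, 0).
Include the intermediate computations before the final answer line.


E = 1, F = 0, G = 1 at the point
E_u = 0, E_v = 0, F_u = 0, F_v = 0, G_u = 0, G_v = 0
EG - F^2 = 1;  g^inv = (1) * [[1, 0], [0, 1]]
first-kind symbols [ij,l] = (1/2)(d_i g_jl + d_j g_il - d_l g_ij): [uu,u] = E_u/2 = 0, [uu,v] = F_u - E_v/2 = 0, [uv,u] = E_v/2 = 0, [uv,v] = G_u/2 = 0, [vv,u] = F_v - G_u/2 = 0, [vv,v] = G_v/2 = 0
Gamma^u_ij = (G*[ij,u] - F*[ij,v])/(EG - F^2), Gamma^v_ij = (E*[ij,v] - F*[ij,u])/(EG - F^2)

Answer: Gamma_uuu = 0, Gamma_uuv = 0, Gamma_uvv = 0, Gamma_vuu = 0, Gamma_vuv = 0, Gamma_vvv = 0


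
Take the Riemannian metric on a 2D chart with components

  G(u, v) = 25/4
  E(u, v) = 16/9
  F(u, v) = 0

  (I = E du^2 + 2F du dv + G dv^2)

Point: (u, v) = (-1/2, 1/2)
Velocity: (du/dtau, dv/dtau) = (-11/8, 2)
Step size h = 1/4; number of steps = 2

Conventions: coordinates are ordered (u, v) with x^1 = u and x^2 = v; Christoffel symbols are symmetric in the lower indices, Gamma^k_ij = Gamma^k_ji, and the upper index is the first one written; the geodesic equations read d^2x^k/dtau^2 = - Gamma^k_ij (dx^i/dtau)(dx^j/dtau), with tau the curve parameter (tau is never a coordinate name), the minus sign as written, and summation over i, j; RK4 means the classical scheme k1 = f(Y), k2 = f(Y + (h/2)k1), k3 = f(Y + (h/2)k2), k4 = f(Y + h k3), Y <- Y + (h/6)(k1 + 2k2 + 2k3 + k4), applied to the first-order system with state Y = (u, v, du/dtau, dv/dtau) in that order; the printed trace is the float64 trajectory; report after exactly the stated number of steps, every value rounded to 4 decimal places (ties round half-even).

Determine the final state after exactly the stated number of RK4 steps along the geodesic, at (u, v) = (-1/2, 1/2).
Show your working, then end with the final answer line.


f(Y) = (du/dtau, dv/dtau, -Gamma^u_ij Y'^i Y'^j, -Gamma^v_ij Y'^i Y'^j) with the Gammas evaluated at the stage position; h = 0.250000; intermediate values shown to 6 dp
step 0: u = -0.5000, v = 0.5000, du/dtau = -1.3750, dv/dtau = 2.0000
step 1:
  k1: at (u, v) = (-0.500000, 0.500000), (du/dtau, dv/dtau) = (-1.375000, 2.000000); Gamma_uuu = 0.000000, Gamma_uuv = 0.000000, Gamma_uvv = 0.000000, Gamma_vuu = 0.000000, Gamma_vuv = 0.000000, Gamma_vvv = 0.000000; k1 = (-1.375000, 2.000000, 0.000000, 0.000000)
  k2: at (u, v) = (-0.671875, 0.750000), (du/dtau, dv/dtau) = (-1.375000, 2.000000); Gamma_uuu = 0.000000, Gamma_uuv = 0.000000, Gamma_uvv = 0.000000, Gamma_vuu = 0.000000, Gamma_vuv = 0.000000, Gamma_vvv = 0.000000; k2 = (-1.375000, 2.000000, 0.000000, 0.000000)
  k3: at (u, v) = (-0.671875, 0.750000), (du/dtau, dv/dtau) = (-1.375000, 2.000000); Gamma_uuu = 0.000000, Gamma_uuv = 0.000000, Gamma_uvv = 0.000000, Gamma_vuu = 0.000000, Gamma_vuv = 0.000000, Gamma_vvv = 0.000000; k3 = (-1.375000, 2.000000, 0.000000, 0.000000)
  k4: at (u, v) = (-0.843750, 1.000000), (du/dtau, dv/dtau) = (-1.375000, 2.000000); Gamma_uuu = 0.000000, Gamma_uuv = 0.000000, Gamma_uvv = 0.000000, Gamma_vuu = 0.000000, Gamma_vuv = 0.000000, Gamma_vvv = 0.000000; k4 = (-1.375000, 2.000000, 0.000000, 0.000000)
  Y <- Y + (h/6)(k1 + 2k2 + 2k3 + k4): u = -0.8438, v = 1.0000, du/dtau = -1.3750, dv/dtau = 2.0000
step 2:
  k1: at (u, v) = (-0.843750, 1.000000), (du/dtau, dv/dtau) = (-1.375000, 2.000000); Gamma_uuu = 0.000000, Gamma_uuv = 0.000000, Gamma_uvv = 0.000000, Gamma_vuu = 0.000000, Gamma_vuv = 0.000000, Gamma_vvv = 0.000000; k1 = (-1.375000, 2.000000, 0.000000, 0.000000)
  k2: at (u, v) = (-1.015625, 1.250000), (du/dtau, dv/dtau) = (-1.375000, 2.000000); Gamma_uuu = 0.000000, Gamma_uuv = 0.000000, Gamma_uvv = 0.000000, Gamma_vuu = 0.000000, Gamma_vuv = 0.000000, Gamma_vvv = 0.000000; k2 = (-1.375000, 2.000000, 0.000000, 0.000000)
  k3: at (u, v) = (-1.015625, 1.250000), (du/dtau, dv/dtau) = (-1.375000, 2.000000); Gamma_uuu = 0.000000, Gamma_uuv = 0.000000, Gamma_uvv = 0.000000, Gamma_vuu = 0.000000, Gamma_vuv = 0.000000, Gamma_vvv = 0.000000; k3 = (-1.375000, 2.000000, 0.000000, 0.000000)
  k4: at (u, v) = (-1.187500, 1.500000), (du/dtau, dv/dtau) = (-1.375000, 2.000000); Gamma_uuu = 0.000000, Gamma_uuv = 0.000000, Gamma_uvv = 0.000000, Gamma_vuu = 0.000000, Gamma_vuv = 0.000000, Gamma_vvv = 0.000000; k4 = (-1.375000, 2.000000, 0.000000, 0.000000)
  Y <- Y + (h/6)(k1 + 2k2 + 2k3 + k4): u = -1.1875, v = 1.5000, du/dtau = -1.3750, dv/dtau = 2.0000

Answer: u = -1.1875, v = 1.5000, du/dtau = -1.3750, dv/dtau = 2.0000
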